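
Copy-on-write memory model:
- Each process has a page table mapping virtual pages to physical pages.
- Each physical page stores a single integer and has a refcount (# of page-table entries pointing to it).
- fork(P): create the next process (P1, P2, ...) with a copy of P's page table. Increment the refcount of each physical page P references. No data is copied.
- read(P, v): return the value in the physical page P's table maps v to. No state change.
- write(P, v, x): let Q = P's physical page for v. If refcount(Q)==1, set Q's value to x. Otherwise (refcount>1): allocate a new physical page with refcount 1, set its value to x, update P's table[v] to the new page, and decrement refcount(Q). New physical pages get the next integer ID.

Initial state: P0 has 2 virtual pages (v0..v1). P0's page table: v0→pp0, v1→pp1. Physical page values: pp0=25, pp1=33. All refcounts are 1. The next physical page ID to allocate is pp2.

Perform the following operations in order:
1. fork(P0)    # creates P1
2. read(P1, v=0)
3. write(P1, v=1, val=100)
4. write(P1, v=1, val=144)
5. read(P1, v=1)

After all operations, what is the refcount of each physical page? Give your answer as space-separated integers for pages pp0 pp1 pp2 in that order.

Op 1: fork(P0) -> P1. 2 ppages; refcounts: pp0:2 pp1:2
Op 2: read(P1, v0) -> 25. No state change.
Op 3: write(P1, v1, 100). refcount(pp1)=2>1 -> COPY to pp2. 3 ppages; refcounts: pp0:2 pp1:1 pp2:1
Op 4: write(P1, v1, 144). refcount(pp2)=1 -> write in place. 3 ppages; refcounts: pp0:2 pp1:1 pp2:1
Op 5: read(P1, v1) -> 144. No state change.

Answer: 2 1 1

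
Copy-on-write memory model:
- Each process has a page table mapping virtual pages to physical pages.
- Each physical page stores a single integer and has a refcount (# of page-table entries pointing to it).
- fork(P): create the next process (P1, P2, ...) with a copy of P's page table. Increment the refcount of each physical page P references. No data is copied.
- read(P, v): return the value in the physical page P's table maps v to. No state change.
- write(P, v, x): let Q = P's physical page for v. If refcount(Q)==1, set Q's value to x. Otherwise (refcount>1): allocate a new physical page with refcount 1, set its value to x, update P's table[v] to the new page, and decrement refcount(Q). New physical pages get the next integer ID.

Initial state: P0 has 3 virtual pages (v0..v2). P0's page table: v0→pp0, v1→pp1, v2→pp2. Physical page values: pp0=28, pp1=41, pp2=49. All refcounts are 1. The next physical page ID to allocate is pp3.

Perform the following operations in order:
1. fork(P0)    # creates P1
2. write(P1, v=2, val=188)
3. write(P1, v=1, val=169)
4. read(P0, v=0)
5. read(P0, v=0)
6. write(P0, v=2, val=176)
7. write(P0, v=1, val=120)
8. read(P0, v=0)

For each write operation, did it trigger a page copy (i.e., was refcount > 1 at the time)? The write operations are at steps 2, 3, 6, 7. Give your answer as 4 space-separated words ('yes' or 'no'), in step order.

Op 1: fork(P0) -> P1. 3 ppages; refcounts: pp0:2 pp1:2 pp2:2
Op 2: write(P1, v2, 188). refcount(pp2)=2>1 -> COPY to pp3. 4 ppages; refcounts: pp0:2 pp1:2 pp2:1 pp3:1
Op 3: write(P1, v1, 169). refcount(pp1)=2>1 -> COPY to pp4. 5 ppages; refcounts: pp0:2 pp1:1 pp2:1 pp3:1 pp4:1
Op 4: read(P0, v0) -> 28. No state change.
Op 5: read(P0, v0) -> 28. No state change.
Op 6: write(P0, v2, 176). refcount(pp2)=1 -> write in place. 5 ppages; refcounts: pp0:2 pp1:1 pp2:1 pp3:1 pp4:1
Op 7: write(P0, v1, 120). refcount(pp1)=1 -> write in place. 5 ppages; refcounts: pp0:2 pp1:1 pp2:1 pp3:1 pp4:1
Op 8: read(P0, v0) -> 28. No state change.

yes yes no no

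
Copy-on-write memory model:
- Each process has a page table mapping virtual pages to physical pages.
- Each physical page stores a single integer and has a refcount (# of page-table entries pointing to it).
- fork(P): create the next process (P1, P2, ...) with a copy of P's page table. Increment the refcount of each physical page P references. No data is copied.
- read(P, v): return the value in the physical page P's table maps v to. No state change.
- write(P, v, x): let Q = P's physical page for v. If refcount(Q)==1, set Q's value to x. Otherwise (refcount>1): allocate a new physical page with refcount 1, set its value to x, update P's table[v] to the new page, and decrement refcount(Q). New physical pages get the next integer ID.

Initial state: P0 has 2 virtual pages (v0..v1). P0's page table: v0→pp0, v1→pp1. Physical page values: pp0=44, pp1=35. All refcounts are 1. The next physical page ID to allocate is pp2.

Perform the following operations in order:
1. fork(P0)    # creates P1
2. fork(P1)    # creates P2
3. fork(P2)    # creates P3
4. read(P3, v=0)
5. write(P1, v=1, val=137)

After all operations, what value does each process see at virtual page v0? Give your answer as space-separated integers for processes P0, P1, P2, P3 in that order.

Op 1: fork(P0) -> P1. 2 ppages; refcounts: pp0:2 pp1:2
Op 2: fork(P1) -> P2. 2 ppages; refcounts: pp0:3 pp1:3
Op 3: fork(P2) -> P3. 2 ppages; refcounts: pp0:4 pp1:4
Op 4: read(P3, v0) -> 44. No state change.
Op 5: write(P1, v1, 137). refcount(pp1)=4>1 -> COPY to pp2. 3 ppages; refcounts: pp0:4 pp1:3 pp2:1
P0: v0 -> pp0 = 44
P1: v0 -> pp0 = 44
P2: v0 -> pp0 = 44
P3: v0 -> pp0 = 44

Answer: 44 44 44 44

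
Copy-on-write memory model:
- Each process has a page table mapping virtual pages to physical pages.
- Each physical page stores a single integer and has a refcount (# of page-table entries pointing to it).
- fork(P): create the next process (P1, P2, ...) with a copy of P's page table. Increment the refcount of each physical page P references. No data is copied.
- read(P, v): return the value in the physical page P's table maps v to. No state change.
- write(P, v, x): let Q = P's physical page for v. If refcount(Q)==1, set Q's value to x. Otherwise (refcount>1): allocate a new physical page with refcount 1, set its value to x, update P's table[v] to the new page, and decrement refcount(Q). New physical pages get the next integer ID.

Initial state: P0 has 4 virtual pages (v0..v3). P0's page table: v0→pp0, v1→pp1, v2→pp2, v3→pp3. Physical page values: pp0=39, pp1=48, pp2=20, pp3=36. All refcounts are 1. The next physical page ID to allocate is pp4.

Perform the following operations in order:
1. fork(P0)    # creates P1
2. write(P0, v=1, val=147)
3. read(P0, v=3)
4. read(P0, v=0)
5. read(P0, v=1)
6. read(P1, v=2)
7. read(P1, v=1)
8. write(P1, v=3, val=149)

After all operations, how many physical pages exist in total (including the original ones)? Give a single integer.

Answer: 6

Derivation:
Op 1: fork(P0) -> P1. 4 ppages; refcounts: pp0:2 pp1:2 pp2:2 pp3:2
Op 2: write(P0, v1, 147). refcount(pp1)=2>1 -> COPY to pp4. 5 ppages; refcounts: pp0:2 pp1:1 pp2:2 pp3:2 pp4:1
Op 3: read(P0, v3) -> 36. No state change.
Op 4: read(P0, v0) -> 39. No state change.
Op 5: read(P0, v1) -> 147. No state change.
Op 6: read(P1, v2) -> 20. No state change.
Op 7: read(P1, v1) -> 48. No state change.
Op 8: write(P1, v3, 149). refcount(pp3)=2>1 -> COPY to pp5. 6 ppages; refcounts: pp0:2 pp1:1 pp2:2 pp3:1 pp4:1 pp5:1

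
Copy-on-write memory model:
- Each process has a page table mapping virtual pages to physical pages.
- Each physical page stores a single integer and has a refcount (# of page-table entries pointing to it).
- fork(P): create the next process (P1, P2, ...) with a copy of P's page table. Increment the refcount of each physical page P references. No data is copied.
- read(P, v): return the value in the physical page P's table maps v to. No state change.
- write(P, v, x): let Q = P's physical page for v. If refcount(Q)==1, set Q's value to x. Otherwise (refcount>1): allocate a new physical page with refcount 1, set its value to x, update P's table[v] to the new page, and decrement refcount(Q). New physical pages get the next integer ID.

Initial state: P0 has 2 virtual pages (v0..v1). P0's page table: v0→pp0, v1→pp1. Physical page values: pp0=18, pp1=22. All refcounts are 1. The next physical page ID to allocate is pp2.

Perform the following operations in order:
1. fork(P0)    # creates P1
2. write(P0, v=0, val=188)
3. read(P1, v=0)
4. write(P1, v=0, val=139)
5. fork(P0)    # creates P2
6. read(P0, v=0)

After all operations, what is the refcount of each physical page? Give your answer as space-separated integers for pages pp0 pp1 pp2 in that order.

Op 1: fork(P0) -> P1. 2 ppages; refcounts: pp0:2 pp1:2
Op 2: write(P0, v0, 188). refcount(pp0)=2>1 -> COPY to pp2. 3 ppages; refcounts: pp0:1 pp1:2 pp2:1
Op 3: read(P1, v0) -> 18. No state change.
Op 4: write(P1, v0, 139). refcount(pp0)=1 -> write in place. 3 ppages; refcounts: pp0:1 pp1:2 pp2:1
Op 5: fork(P0) -> P2. 3 ppages; refcounts: pp0:1 pp1:3 pp2:2
Op 6: read(P0, v0) -> 188. No state change.

Answer: 1 3 2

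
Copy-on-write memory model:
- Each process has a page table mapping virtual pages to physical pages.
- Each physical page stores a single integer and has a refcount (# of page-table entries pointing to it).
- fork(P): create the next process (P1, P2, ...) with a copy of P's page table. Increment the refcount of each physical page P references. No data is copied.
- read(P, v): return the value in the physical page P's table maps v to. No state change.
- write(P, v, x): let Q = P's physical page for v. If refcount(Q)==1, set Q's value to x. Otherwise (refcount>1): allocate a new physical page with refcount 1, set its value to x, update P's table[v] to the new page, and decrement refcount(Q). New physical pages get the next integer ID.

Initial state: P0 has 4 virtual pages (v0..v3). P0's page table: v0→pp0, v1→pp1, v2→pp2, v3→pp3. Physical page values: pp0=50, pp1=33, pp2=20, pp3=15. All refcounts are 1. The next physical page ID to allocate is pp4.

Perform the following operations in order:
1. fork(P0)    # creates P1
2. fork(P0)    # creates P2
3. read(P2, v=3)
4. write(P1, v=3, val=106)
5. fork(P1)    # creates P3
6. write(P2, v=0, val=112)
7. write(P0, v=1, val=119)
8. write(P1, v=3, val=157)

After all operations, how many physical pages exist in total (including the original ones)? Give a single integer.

Answer: 8

Derivation:
Op 1: fork(P0) -> P1. 4 ppages; refcounts: pp0:2 pp1:2 pp2:2 pp3:2
Op 2: fork(P0) -> P2. 4 ppages; refcounts: pp0:3 pp1:3 pp2:3 pp3:3
Op 3: read(P2, v3) -> 15. No state change.
Op 4: write(P1, v3, 106). refcount(pp3)=3>1 -> COPY to pp4. 5 ppages; refcounts: pp0:3 pp1:3 pp2:3 pp3:2 pp4:1
Op 5: fork(P1) -> P3. 5 ppages; refcounts: pp0:4 pp1:4 pp2:4 pp3:2 pp4:2
Op 6: write(P2, v0, 112). refcount(pp0)=4>1 -> COPY to pp5. 6 ppages; refcounts: pp0:3 pp1:4 pp2:4 pp3:2 pp4:2 pp5:1
Op 7: write(P0, v1, 119). refcount(pp1)=4>1 -> COPY to pp6. 7 ppages; refcounts: pp0:3 pp1:3 pp2:4 pp3:2 pp4:2 pp5:1 pp6:1
Op 8: write(P1, v3, 157). refcount(pp4)=2>1 -> COPY to pp7. 8 ppages; refcounts: pp0:3 pp1:3 pp2:4 pp3:2 pp4:1 pp5:1 pp6:1 pp7:1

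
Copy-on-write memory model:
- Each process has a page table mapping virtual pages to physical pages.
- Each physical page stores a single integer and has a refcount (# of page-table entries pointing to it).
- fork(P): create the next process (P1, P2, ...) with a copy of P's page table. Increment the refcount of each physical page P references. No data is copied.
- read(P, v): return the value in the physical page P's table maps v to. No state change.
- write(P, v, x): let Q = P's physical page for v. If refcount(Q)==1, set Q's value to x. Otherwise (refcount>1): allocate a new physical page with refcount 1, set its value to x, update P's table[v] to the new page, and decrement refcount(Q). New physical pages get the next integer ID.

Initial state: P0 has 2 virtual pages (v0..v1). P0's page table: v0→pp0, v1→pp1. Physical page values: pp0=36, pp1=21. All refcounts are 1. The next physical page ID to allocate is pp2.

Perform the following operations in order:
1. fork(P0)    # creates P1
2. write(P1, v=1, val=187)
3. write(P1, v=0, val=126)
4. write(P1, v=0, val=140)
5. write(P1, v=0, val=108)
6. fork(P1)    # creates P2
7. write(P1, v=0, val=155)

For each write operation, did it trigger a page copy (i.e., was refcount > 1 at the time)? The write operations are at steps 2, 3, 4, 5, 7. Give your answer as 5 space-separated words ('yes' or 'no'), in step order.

Op 1: fork(P0) -> P1. 2 ppages; refcounts: pp0:2 pp1:2
Op 2: write(P1, v1, 187). refcount(pp1)=2>1 -> COPY to pp2. 3 ppages; refcounts: pp0:2 pp1:1 pp2:1
Op 3: write(P1, v0, 126). refcount(pp0)=2>1 -> COPY to pp3. 4 ppages; refcounts: pp0:1 pp1:1 pp2:1 pp3:1
Op 4: write(P1, v0, 140). refcount(pp3)=1 -> write in place. 4 ppages; refcounts: pp0:1 pp1:1 pp2:1 pp3:1
Op 5: write(P1, v0, 108). refcount(pp3)=1 -> write in place. 4 ppages; refcounts: pp0:1 pp1:1 pp2:1 pp3:1
Op 6: fork(P1) -> P2. 4 ppages; refcounts: pp0:1 pp1:1 pp2:2 pp3:2
Op 7: write(P1, v0, 155). refcount(pp3)=2>1 -> COPY to pp4. 5 ppages; refcounts: pp0:1 pp1:1 pp2:2 pp3:1 pp4:1

yes yes no no yes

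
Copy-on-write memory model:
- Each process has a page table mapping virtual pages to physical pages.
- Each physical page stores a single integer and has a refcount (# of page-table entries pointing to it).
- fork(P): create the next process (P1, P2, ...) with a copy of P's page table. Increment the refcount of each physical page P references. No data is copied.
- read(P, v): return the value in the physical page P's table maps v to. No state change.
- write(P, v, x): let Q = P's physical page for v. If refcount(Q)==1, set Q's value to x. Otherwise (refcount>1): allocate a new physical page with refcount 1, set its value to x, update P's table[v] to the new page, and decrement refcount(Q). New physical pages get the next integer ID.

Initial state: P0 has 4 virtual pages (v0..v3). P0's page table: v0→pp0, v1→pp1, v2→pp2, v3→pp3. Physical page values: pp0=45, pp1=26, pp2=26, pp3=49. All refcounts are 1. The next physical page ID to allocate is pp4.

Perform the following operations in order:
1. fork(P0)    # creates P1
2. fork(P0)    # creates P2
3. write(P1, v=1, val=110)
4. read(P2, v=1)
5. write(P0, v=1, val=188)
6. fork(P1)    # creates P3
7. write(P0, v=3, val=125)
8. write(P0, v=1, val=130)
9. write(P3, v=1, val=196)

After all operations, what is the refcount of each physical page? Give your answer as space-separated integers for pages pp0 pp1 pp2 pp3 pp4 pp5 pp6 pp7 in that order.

Answer: 4 1 4 3 1 1 1 1

Derivation:
Op 1: fork(P0) -> P1. 4 ppages; refcounts: pp0:2 pp1:2 pp2:2 pp3:2
Op 2: fork(P0) -> P2. 4 ppages; refcounts: pp0:3 pp1:3 pp2:3 pp3:3
Op 3: write(P1, v1, 110). refcount(pp1)=3>1 -> COPY to pp4. 5 ppages; refcounts: pp0:3 pp1:2 pp2:3 pp3:3 pp4:1
Op 4: read(P2, v1) -> 26. No state change.
Op 5: write(P0, v1, 188). refcount(pp1)=2>1 -> COPY to pp5. 6 ppages; refcounts: pp0:3 pp1:1 pp2:3 pp3:3 pp4:1 pp5:1
Op 6: fork(P1) -> P3. 6 ppages; refcounts: pp0:4 pp1:1 pp2:4 pp3:4 pp4:2 pp5:1
Op 7: write(P0, v3, 125). refcount(pp3)=4>1 -> COPY to pp6. 7 ppages; refcounts: pp0:4 pp1:1 pp2:4 pp3:3 pp4:2 pp5:1 pp6:1
Op 8: write(P0, v1, 130). refcount(pp5)=1 -> write in place. 7 ppages; refcounts: pp0:4 pp1:1 pp2:4 pp3:3 pp4:2 pp5:1 pp6:1
Op 9: write(P3, v1, 196). refcount(pp4)=2>1 -> COPY to pp7. 8 ppages; refcounts: pp0:4 pp1:1 pp2:4 pp3:3 pp4:1 pp5:1 pp6:1 pp7:1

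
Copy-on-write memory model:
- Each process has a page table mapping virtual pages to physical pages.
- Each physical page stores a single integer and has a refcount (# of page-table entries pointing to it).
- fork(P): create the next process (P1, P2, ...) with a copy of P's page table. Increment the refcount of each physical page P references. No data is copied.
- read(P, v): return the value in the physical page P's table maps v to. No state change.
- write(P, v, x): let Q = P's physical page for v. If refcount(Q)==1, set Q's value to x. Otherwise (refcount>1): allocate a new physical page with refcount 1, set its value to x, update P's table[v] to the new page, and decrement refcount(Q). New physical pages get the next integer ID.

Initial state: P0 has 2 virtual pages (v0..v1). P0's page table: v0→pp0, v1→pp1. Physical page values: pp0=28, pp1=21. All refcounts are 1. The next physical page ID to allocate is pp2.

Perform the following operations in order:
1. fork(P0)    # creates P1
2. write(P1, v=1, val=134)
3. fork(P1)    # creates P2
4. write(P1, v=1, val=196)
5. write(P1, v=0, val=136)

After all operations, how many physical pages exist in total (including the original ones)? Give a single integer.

Op 1: fork(P0) -> P1. 2 ppages; refcounts: pp0:2 pp1:2
Op 2: write(P1, v1, 134). refcount(pp1)=2>1 -> COPY to pp2. 3 ppages; refcounts: pp0:2 pp1:1 pp2:1
Op 3: fork(P1) -> P2. 3 ppages; refcounts: pp0:3 pp1:1 pp2:2
Op 4: write(P1, v1, 196). refcount(pp2)=2>1 -> COPY to pp3. 4 ppages; refcounts: pp0:3 pp1:1 pp2:1 pp3:1
Op 5: write(P1, v0, 136). refcount(pp0)=3>1 -> COPY to pp4. 5 ppages; refcounts: pp0:2 pp1:1 pp2:1 pp3:1 pp4:1

Answer: 5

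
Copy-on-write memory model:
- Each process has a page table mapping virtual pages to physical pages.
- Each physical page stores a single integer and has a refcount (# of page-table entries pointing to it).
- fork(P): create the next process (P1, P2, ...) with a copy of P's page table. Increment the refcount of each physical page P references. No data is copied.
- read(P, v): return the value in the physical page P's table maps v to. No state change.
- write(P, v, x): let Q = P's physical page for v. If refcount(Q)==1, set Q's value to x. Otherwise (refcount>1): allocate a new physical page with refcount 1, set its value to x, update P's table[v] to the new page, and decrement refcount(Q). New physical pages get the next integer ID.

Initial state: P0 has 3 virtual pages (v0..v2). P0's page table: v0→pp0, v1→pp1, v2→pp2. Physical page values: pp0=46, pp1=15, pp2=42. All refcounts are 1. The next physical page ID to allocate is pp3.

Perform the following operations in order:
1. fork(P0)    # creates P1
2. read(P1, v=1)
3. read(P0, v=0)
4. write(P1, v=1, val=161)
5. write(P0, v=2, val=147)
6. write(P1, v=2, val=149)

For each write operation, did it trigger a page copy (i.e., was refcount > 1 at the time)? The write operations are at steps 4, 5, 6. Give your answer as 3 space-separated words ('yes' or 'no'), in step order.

Op 1: fork(P0) -> P1. 3 ppages; refcounts: pp0:2 pp1:2 pp2:2
Op 2: read(P1, v1) -> 15. No state change.
Op 3: read(P0, v0) -> 46. No state change.
Op 4: write(P1, v1, 161). refcount(pp1)=2>1 -> COPY to pp3. 4 ppages; refcounts: pp0:2 pp1:1 pp2:2 pp3:1
Op 5: write(P0, v2, 147). refcount(pp2)=2>1 -> COPY to pp4. 5 ppages; refcounts: pp0:2 pp1:1 pp2:1 pp3:1 pp4:1
Op 6: write(P1, v2, 149). refcount(pp2)=1 -> write in place. 5 ppages; refcounts: pp0:2 pp1:1 pp2:1 pp3:1 pp4:1

yes yes no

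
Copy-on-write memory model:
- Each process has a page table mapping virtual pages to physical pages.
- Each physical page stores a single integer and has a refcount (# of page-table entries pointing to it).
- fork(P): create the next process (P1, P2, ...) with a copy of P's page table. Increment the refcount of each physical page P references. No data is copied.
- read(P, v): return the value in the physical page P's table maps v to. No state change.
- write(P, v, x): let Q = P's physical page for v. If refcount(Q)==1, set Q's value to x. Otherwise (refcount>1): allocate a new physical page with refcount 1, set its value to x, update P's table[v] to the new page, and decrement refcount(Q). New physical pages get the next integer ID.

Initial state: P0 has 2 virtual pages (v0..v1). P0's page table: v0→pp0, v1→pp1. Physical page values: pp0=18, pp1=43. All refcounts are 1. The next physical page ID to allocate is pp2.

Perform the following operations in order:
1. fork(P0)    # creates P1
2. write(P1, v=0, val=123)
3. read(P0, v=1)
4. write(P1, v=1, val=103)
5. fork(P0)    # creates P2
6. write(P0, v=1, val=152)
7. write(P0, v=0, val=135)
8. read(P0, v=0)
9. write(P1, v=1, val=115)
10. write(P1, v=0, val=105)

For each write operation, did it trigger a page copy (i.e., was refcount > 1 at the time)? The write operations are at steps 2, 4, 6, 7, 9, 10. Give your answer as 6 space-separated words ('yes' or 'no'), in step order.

Op 1: fork(P0) -> P1. 2 ppages; refcounts: pp0:2 pp1:2
Op 2: write(P1, v0, 123). refcount(pp0)=2>1 -> COPY to pp2. 3 ppages; refcounts: pp0:1 pp1:2 pp2:1
Op 3: read(P0, v1) -> 43. No state change.
Op 4: write(P1, v1, 103). refcount(pp1)=2>1 -> COPY to pp3. 4 ppages; refcounts: pp0:1 pp1:1 pp2:1 pp3:1
Op 5: fork(P0) -> P2. 4 ppages; refcounts: pp0:2 pp1:2 pp2:1 pp3:1
Op 6: write(P0, v1, 152). refcount(pp1)=2>1 -> COPY to pp4. 5 ppages; refcounts: pp0:2 pp1:1 pp2:1 pp3:1 pp4:1
Op 7: write(P0, v0, 135). refcount(pp0)=2>1 -> COPY to pp5. 6 ppages; refcounts: pp0:1 pp1:1 pp2:1 pp3:1 pp4:1 pp5:1
Op 8: read(P0, v0) -> 135. No state change.
Op 9: write(P1, v1, 115). refcount(pp3)=1 -> write in place. 6 ppages; refcounts: pp0:1 pp1:1 pp2:1 pp3:1 pp4:1 pp5:1
Op 10: write(P1, v0, 105). refcount(pp2)=1 -> write in place. 6 ppages; refcounts: pp0:1 pp1:1 pp2:1 pp3:1 pp4:1 pp5:1

yes yes yes yes no no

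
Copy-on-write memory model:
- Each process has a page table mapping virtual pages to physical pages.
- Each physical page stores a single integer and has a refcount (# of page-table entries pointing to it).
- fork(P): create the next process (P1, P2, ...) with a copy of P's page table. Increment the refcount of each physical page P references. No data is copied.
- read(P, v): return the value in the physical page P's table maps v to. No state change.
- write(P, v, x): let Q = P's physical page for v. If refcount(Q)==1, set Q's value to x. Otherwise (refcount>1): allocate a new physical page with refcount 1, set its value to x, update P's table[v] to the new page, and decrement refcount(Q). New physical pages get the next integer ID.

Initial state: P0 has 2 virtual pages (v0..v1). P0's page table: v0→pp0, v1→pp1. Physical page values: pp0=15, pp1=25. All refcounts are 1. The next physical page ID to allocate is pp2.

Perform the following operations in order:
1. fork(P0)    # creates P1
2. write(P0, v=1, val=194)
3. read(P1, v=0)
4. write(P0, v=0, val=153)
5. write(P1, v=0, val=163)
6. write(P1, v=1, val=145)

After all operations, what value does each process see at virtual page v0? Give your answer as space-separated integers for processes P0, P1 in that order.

Op 1: fork(P0) -> P1. 2 ppages; refcounts: pp0:2 pp1:2
Op 2: write(P0, v1, 194). refcount(pp1)=2>1 -> COPY to pp2. 3 ppages; refcounts: pp0:2 pp1:1 pp2:1
Op 3: read(P1, v0) -> 15. No state change.
Op 4: write(P0, v0, 153). refcount(pp0)=2>1 -> COPY to pp3. 4 ppages; refcounts: pp0:1 pp1:1 pp2:1 pp3:1
Op 5: write(P1, v0, 163). refcount(pp0)=1 -> write in place. 4 ppages; refcounts: pp0:1 pp1:1 pp2:1 pp3:1
Op 6: write(P1, v1, 145). refcount(pp1)=1 -> write in place. 4 ppages; refcounts: pp0:1 pp1:1 pp2:1 pp3:1
P0: v0 -> pp3 = 153
P1: v0 -> pp0 = 163

Answer: 153 163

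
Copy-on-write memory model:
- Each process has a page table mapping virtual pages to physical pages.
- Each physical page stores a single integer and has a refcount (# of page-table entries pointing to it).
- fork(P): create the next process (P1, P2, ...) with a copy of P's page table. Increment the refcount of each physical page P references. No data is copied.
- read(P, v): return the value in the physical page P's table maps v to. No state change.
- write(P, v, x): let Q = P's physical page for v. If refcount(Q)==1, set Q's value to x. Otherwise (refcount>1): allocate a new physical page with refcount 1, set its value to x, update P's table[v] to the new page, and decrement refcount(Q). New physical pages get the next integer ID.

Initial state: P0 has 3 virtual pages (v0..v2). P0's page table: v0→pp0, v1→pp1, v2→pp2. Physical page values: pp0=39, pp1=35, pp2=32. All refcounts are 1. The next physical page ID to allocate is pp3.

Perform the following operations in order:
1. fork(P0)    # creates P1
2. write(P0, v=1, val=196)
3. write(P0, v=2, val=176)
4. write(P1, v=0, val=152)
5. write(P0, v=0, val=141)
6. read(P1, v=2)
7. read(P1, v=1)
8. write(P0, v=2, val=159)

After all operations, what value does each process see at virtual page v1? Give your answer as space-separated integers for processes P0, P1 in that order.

Op 1: fork(P0) -> P1. 3 ppages; refcounts: pp0:2 pp1:2 pp2:2
Op 2: write(P0, v1, 196). refcount(pp1)=2>1 -> COPY to pp3. 4 ppages; refcounts: pp0:2 pp1:1 pp2:2 pp3:1
Op 3: write(P0, v2, 176). refcount(pp2)=2>1 -> COPY to pp4. 5 ppages; refcounts: pp0:2 pp1:1 pp2:1 pp3:1 pp4:1
Op 4: write(P1, v0, 152). refcount(pp0)=2>1 -> COPY to pp5. 6 ppages; refcounts: pp0:1 pp1:1 pp2:1 pp3:1 pp4:1 pp5:1
Op 5: write(P0, v0, 141). refcount(pp0)=1 -> write in place. 6 ppages; refcounts: pp0:1 pp1:1 pp2:1 pp3:1 pp4:1 pp5:1
Op 6: read(P1, v2) -> 32. No state change.
Op 7: read(P1, v1) -> 35. No state change.
Op 8: write(P0, v2, 159). refcount(pp4)=1 -> write in place. 6 ppages; refcounts: pp0:1 pp1:1 pp2:1 pp3:1 pp4:1 pp5:1
P0: v1 -> pp3 = 196
P1: v1 -> pp1 = 35

Answer: 196 35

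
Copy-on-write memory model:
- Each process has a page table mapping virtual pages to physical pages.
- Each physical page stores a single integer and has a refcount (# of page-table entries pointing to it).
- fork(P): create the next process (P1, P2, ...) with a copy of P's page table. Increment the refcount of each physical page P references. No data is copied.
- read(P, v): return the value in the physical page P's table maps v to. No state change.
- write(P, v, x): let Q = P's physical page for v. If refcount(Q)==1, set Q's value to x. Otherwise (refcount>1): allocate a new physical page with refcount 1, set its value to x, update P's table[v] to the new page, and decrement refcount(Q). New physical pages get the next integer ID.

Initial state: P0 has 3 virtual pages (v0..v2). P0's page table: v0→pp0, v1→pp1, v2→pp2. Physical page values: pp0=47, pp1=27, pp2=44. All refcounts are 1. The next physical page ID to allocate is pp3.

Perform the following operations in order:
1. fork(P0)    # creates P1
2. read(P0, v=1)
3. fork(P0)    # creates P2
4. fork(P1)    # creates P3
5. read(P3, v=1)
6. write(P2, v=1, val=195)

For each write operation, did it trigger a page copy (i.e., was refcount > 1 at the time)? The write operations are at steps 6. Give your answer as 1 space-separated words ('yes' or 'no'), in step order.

Op 1: fork(P0) -> P1. 3 ppages; refcounts: pp0:2 pp1:2 pp2:2
Op 2: read(P0, v1) -> 27. No state change.
Op 3: fork(P0) -> P2. 3 ppages; refcounts: pp0:3 pp1:3 pp2:3
Op 4: fork(P1) -> P3. 3 ppages; refcounts: pp0:4 pp1:4 pp2:4
Op 5: read(P3, v1) -> 27. No state change.
Op 6: write(P2, v1, 195). refcount(pp1)=4>1 -> COPY to pp3. 4 ppages; refcounts: pp0:4 pp1:3 pp2:4 pp3:1

yes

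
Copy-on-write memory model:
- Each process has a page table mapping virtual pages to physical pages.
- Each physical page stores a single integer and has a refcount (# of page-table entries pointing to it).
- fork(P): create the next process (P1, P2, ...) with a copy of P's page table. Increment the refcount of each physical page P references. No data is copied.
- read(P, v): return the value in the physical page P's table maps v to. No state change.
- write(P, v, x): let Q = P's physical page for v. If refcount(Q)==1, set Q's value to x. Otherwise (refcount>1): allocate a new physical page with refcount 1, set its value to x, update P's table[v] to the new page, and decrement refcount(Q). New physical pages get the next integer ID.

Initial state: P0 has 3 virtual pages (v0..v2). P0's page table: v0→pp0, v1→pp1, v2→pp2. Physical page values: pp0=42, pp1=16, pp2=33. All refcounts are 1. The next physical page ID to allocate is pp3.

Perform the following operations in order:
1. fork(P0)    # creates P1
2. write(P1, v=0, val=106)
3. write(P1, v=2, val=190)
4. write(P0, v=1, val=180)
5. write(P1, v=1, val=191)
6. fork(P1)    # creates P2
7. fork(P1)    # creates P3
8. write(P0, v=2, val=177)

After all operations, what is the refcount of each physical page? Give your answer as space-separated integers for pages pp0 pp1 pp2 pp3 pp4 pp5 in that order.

Answer: 1 3 1 3 3 1

Derivation:
Op 1: fork(P0) -> P1. 3 ppages; refcounts: pp0:2 pp1:2 pp2:2
Op 2: write(P1, v0, 106). refcount(pp0)=2>1 -> COPY to pp3. 4 ppages; refcounts: pp0:1 pp1:2 pp2:2 pp3:1
Op 3: write(P1, v2, 190). refcount(pp2)=2>1 -> COPY to pp4. 5 ppages; refcounts: pp0:1 pp1:2 pp2:1 pp3:1 pp4:1
Op 4: write(P0, v1, 180). refcount(pp1)=2>1 -> COPY to pp5. 6 ppages; refcounts: pp0:1 pp1:1 pp2:1 pp3:1 pp4:1 pp5:1
Op 5: write(P1, v1, 191). refcount(pp1)=1 -> write in place. 6 ppages; refcounts: pp0:1 pp1:1 pp2:1 pp3:1 pp4:1 pp5:1
Op 6: fork(P1) -> P2. 6 ppages; refcounts: pp0:1 pp1:2 pp2:1 pp3:2 pp4:2 pp5:1
Op 7: fork(P1) -> P3. 6 ppages; refcounts: pp0:1 pp1:3 pp2:1 pp3:3 pp4:3 pp5:1
Op 8: write(P0, v2, 177). refcount(pp2)=1 -> write in place. 6 ppages; refcounts: pp0:1 pp1:3 pp2:1 pp3:3 pp4:3 pp5:1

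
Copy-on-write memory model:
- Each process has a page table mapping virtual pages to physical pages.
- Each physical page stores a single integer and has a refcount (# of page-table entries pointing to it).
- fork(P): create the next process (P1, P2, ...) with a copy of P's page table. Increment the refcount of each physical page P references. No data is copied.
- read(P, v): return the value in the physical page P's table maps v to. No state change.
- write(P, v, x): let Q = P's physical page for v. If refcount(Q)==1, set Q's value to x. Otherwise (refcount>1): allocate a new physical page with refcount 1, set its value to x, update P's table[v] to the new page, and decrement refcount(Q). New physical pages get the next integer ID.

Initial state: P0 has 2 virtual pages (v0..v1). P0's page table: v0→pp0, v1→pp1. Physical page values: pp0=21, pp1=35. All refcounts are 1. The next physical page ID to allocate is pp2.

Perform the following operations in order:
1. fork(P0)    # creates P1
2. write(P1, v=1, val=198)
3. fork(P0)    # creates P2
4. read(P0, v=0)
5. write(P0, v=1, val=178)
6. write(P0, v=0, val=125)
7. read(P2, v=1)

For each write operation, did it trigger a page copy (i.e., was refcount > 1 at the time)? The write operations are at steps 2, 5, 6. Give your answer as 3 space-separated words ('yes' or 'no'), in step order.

Op 1: fork(P0) -> P1. 2 ppages; refcounts: pp0:2 pp1:2
Op 2: write(P1, v1, 198). refcount(pp1)=2>1 -> COPY to pp2. 3 ppages; refcounts: pp0:2 pp1:1 pp2:1
Op 3: fork(P0) -> P2. 3 ppages; refcounts: pp0:3 pp1:2 pp2:1
Op 4: read(P0, v0) -> 21. No state change.
Op 5: write(P0, v1, 178). refcount(pp1)=2>1 -> COPY to pp3. 4 ppages; refcounts: pp0:3 pp1:1 pp2:1 pp3:1
Op 6: write(P0, v0, 125). refcount(pp0)=3>1 -> COPY to pp4. 5 ppages; refcounts: pp0:2 pp1:1 pp2:1 pp3:1 pp4:1
Op 7: read(P2, v1) -> 35. No state change.

yes yes yes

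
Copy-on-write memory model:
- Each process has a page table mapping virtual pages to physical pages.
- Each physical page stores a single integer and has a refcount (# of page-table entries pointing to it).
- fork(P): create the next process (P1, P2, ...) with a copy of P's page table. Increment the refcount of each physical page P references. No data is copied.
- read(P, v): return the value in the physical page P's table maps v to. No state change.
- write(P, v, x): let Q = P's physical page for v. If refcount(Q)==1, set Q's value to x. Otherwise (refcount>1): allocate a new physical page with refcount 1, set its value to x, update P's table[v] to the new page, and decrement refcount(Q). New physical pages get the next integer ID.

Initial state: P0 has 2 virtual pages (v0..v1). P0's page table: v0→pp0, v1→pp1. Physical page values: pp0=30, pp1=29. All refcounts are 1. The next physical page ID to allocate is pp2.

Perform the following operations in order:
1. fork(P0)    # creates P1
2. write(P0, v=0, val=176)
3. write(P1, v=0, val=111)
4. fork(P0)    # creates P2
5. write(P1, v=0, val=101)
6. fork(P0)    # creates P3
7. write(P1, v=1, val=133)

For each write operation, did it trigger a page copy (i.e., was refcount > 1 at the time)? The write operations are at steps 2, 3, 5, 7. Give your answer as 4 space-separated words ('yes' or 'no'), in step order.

Op 1: fork(P0) -> P1. 2 ppages; refcounts: pp0:2 pp1:2
Op 2: write(P0, v0, 176). refcount(pp0)=2>1 -> COPY to pp2. 3 ppages; refcounts: pp0:1 pp1:2 pp2:1
Op 3: write(P1, v0, 111). refcount(pp0)=1 -> write in place. 3 ppages; refcounts: pp0:1 pp1:2 pp2:1
Op 4: fork(P0) -> P2. 3 ppages; refcounts: pp0:1 pp1:3 pp2:2
Op 5: write(P1, v0, 101). refcount(pp0)=1 -> write in place. 3 ppages; refcounts: pp0:1 pp1:3 pp2:2
Op 6: fork(P0) -> P3. 3 ppages; refcounts: pp0:1 pp1:4 pp2:3
Op 7: write(P1, v1, 133). refcount(pp1)=4>1 -> COPY to pp3. 4 ppages; refcounts: pp0:1 pp1:3 pp2:3 pp3:1

yes no no yes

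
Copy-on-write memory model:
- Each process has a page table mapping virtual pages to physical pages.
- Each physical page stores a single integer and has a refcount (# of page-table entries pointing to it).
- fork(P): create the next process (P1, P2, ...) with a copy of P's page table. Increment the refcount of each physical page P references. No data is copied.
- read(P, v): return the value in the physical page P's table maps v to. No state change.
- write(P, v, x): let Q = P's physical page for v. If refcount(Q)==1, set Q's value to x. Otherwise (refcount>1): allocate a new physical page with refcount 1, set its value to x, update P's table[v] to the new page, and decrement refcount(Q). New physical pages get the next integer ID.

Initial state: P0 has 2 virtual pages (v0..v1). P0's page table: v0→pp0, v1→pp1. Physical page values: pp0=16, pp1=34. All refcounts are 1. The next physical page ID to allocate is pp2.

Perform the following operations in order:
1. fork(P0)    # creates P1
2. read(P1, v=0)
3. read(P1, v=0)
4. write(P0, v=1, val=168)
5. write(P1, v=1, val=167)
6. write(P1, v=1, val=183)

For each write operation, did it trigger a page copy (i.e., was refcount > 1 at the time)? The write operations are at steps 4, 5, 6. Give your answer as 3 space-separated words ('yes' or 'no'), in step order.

Op 1: fork(P0) -> P1. 2 ppages; refcounts: pp0:2 pp1:2
Op 2: read(P1, v0) -> 16. No state change.
Op 3: read(P1, v0) -> 16. No state change.
Op 4: write(P0, v1, 168). refcount(pp1)=2>1 -> COPY to pp2. 3 ppages; refcounts: pp0:2 pp1:1 pp2:1
Op 5: write(P1, v1, 167). refcount(pp1)=1 -> write in place. 3 ppages; refcounts: pp0:2 pp1:1 pp2:1
Op 6: write(P1, v1, 183). refcount(pp1)=1 -> write in place. 3 ppages; refcounts: pp0:2 pp1:1 pp2:1

yes no no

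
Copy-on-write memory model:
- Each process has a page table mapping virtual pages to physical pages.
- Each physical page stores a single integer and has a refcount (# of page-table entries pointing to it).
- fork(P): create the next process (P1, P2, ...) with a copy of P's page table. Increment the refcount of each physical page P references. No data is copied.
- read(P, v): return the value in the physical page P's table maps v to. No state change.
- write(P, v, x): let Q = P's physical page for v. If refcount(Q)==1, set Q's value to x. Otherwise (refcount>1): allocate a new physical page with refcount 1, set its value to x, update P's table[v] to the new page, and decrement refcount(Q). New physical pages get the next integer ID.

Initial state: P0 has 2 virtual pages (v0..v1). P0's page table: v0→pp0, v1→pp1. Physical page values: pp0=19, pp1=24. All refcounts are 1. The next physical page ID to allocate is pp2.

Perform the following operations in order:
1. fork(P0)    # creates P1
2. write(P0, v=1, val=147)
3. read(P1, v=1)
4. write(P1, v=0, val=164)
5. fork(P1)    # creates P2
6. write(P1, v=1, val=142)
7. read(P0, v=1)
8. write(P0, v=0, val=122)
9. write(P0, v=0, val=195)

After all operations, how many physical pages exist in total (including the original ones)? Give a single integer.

Op 1: fork(P0) -> P1. 2 ppages; refcounts: pp0:2 pp1:2
Op 2: write(P0, v1, 147). refcount(pp1)=2>1 -> COPY to pp2. 3 ppages; refcounts: pp0:2 pp1:1 pp2:1
Op 3: read(P1, v1) -> 24. No state change.
Op 4: write(P1, v0, 164). refcount(pp0)=2>1 -> COPY to pp3. 4 ppages; refcounts: pp0:1 pp1:1 pp2:1 pp3:1
Op 5: fork(P1) -> P2. 4 ppages; refcounts: pp0:1 pp1:2 pp2:1 pp3:2
Op 6: write(P1, v1, 142). refcount(pp1)=2>1 -> COPY to pp4. 5 ppages; refcounts: pp0:1 pp1:1 pp2:1 pp3:2 pp4:1
Op 7: read(P0, v1) -> 147. No state change.
Op 8: write(P0, v0, 122). refcount(pp0)=1 -> write in place. 5 ppages; refcounts: pp0:1 pp1:1 pp2:1 pp3:2 pp4:1
Op 9: write(P0, v0, 195). refcount(pp0)=1 -> write in place. 5 ppages; refcounts: pp0:1 pp1:1 pp2:1 pp3:2 pp4:1

Answer: 5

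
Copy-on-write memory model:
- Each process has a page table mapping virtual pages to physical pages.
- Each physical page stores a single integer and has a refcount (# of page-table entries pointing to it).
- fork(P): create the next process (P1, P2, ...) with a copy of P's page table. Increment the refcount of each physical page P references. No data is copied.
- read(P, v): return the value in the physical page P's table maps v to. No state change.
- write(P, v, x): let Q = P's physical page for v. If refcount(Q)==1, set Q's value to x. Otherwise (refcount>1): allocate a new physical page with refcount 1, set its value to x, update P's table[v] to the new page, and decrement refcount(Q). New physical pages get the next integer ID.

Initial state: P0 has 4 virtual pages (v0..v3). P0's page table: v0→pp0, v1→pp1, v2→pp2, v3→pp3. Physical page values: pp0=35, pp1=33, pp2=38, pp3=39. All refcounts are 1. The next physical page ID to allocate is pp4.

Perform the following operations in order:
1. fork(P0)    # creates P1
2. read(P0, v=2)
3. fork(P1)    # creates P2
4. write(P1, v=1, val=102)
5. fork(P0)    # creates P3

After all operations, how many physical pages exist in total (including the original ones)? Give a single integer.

Answer: 5

Derivation:
Op 1: fork(P0) -> P1. 4 ppages; refcounts: pp0:2 pp1:2 pp2:2 pp3:2
Op 2: read(P0, v2) -> 38. No state change.
Op 3: fork(P1) -> P2. 4 ppages; refcounts: pp0:3 pp1:3 pp2:3 pp3:3
Op 4: write(P1, v1, 102). refcount(pp1)=3>1 -> COPY to pp4. 5 ppages; refcounts: pp0:3 pp1:2 pp2:3 pp3:3 pp4:1
Op 5: fork(P0) -> P3. 5 ppages; refcounts: pp0:4 pp1:3 pp2:4 pp3:4 pp4:1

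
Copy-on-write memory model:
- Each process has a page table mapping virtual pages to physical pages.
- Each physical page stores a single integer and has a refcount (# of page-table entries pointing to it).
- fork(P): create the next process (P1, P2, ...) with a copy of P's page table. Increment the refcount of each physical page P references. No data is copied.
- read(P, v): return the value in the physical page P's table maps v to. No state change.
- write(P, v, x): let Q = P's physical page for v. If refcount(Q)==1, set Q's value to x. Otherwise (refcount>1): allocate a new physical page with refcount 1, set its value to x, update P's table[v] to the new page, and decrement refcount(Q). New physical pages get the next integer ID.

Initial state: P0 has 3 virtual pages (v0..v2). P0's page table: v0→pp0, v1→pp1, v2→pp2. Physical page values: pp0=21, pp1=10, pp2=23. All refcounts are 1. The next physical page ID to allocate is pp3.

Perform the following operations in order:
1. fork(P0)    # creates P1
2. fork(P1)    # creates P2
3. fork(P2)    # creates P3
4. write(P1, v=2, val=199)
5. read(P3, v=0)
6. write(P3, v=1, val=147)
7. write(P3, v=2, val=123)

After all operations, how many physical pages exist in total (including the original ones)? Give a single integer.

Answer: 6

Derivation:
Op 1: fork(P0) -> P1. 3 ppages; refcounts: pp0:2 pp1:2 pp2:2
Op 2: fork(P1) -> P2. 3 ppages; refcounts: pp0:3 pp1:3 pp2:3
Op 3: fork(P2) -> P3. 3 ppages; refcounts: pp0:4 pp1:4 pp2:4
Op 4: write(P1, v2, 199). refcount(pp2)=4>1 -> COPY to pp3. 4 ppages; refcounts: pp0:4 pp1:4 pp2:3 pp3:1
Op 5: read(P3, v0) -> 21. No state change.
Op 6: write(P3, v1, 147). refcount(pp1)=4>1 -> COPY to pp4. 5 ppages; refcounts: pp0:4 pp1:3 pp2:3 pp3:1 pp4:1
Op 7: write(P3, v2, 123). refcount(pp2)=3>1 -> COPY to pp5. 6 ppages; refcounts: pp0:4 pp1:3 pp2:2 pp3:1 pp4:1 pp5:1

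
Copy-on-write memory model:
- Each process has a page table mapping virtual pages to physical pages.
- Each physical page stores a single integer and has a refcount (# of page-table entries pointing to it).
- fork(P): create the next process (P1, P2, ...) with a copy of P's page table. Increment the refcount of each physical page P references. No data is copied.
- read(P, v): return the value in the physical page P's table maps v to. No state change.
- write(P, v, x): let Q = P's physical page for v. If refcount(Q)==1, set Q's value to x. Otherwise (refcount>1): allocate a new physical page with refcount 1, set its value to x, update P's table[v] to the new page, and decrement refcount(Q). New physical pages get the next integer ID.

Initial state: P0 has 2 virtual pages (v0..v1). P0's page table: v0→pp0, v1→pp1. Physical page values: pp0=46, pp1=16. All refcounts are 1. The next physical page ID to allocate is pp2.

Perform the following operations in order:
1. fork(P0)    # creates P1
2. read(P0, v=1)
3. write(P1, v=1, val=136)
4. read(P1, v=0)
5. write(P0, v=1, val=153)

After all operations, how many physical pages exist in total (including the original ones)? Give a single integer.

Op 1: fork(P0) -> P1. 2 ppages; refcounts: pp0:2 pp1:2
Op 2: read(P0, v1) -> 16. No state change.
Op 3: write(P1, v1, 136). refcount(pp1)=2>1 -> COPY to pp2. 3 ppages; refcounts: pp0:2 pp1:1 pp2:1
Op 4: read(P1, v0) -> 46. No state change.
Op 5: write(P0, v1, 153). refcount(pp1)=1 -> write in place. 3 ppages; refcounts: pp0:2 pp1:1 pp2:1

Answer: 3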